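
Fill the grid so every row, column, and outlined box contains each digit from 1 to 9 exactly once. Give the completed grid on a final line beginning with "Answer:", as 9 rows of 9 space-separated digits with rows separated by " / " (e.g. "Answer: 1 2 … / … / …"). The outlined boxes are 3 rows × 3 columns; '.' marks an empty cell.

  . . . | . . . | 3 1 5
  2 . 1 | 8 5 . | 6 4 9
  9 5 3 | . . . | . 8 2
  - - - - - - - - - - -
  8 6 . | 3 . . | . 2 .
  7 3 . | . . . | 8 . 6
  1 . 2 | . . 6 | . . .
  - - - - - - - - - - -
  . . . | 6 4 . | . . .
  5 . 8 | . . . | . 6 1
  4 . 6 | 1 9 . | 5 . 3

Step 1. [r9c8∈{7}] r9c8 has the single candidate 7 ⇒ r9c8=7.
Step 2. [r7c8∈{9}] r7c8 has the single candidate 9. So r7c8=9.
Step 3. [r7c6∈{2,3,5,7,8}] in row 7, 5 fits only at r7c6 ⇒ r7c6=5.
Step 4. [r4c7∈{1,4,7,9}] 1 has one home in col 7: r4c7, so r4c7=1.
Step 5. [r4c5∈{7}] r4c5's peers cover all but 7. So r4c5=7.
Step 6. [r2c2∈{7}] nothing but 7 survives at r2c2 ⇒ r2c2=7.
Step 7. [r1c3∈{4}] r1c3 has the single candidate 4 ⇒ r1c3=4.
Step 8. [r6c2∈{4,9}] col 2 places 4 nowhere but r6c2. So r6c2=4.
Step 9. [r9c2∈{2}] only 2 remains possible at r9c2, so r9c2=2.
Step 10. [r3c7∈{7}] only 7 remains possible at r3c7. So r3c7=7.
Step 11. [r5c8∈{5}] r5c8 is down to just 5, so r5c8=5.
Step 12. [r5c3∈{9}] only 9 remains possible at r5c3, so r5c3=9.
Step 13. [r4c6∈{4,9}] r4c6 is the only open cell in row 4 admitting 9 ⇒ r4c6=9.
Step 14. [r1c4∈{2,7,9}] row 1 places 9 nowhere but r1c4. So r1c4=9.
Step 15. [r3c5∈{1,6}] r3c5 is the only open cell in row 3 admitting 6 ⇒ r3c5=6.
Step 16. [r1c5∈{2}] nothing but 2 survives at r1c5. So r1c5=2.
Step 17. [r3c6∈{1,4}] across row 3, 1 lands solely at r3c6 ⇒ r3c6=1.
Step 18. [r8c4∈{2,7}] in col 4, 7 fits only at r8c4 ⇒ r8c4=7.
Step 19. [r8c6∈{2,3}] 2 has one home in box 8: r8c6, so r8c6=2.
Step 20. [r3c4∈{4}] r3c4 is down to just 4, so r3c4=4.
Step 21. [r5c5∈{1}] only 1 remains possible at r5c5. So r5c5=1.
Step 22. [r6c5∈{8}] r6c5 has the single candidate 8, so r6c5=8.
Step 23. [r6c8∈{3}] r6c8's peers cover all but 3, so r6c8=3.
Step 24. [r7c9∈{8}] r7c9 is down to just 8. So r7c9=8.
Step 25. [r4c9∈{4}] only 4 remains possible at r4c9. So r4c9=4.
Step 26. [r1c1∈{6}] only 6 remains possible at r1c1, so r1c1=6.
Step 27. [r8c5∈{3}] only 3 remains possible at r8c5 ⇒ r8c5=3.
Step 28. [r9c6∈{8}] r9c6's peers cover all but 8. So r9c6=8.
Step 29. [r8c7∈{4}] r8c7 is down to just 4. So r8c7=4.
Step 30. [r5c4∈{2}] r5c4 is down to just 2 ⇒ r5c4=2.
Step 31. [r1c2∈{8}] nothing but 8 survives at r1c2, so r1c2=8.
Step 32. [r7c1∈{3}] only 3 remains possible at r7c1. So r7c1=3.
Step 33. [r7c3∈{7}] r7c3's peers cover all but 7 ⇒ r7c3=7.
Step 34. [r8c2∈{9}] nothing but 9 survives at r8c2, so r8c2=9.
Step 35. [r5c6∈{4}] r5c6 is down to just 4 ⇒ r5c6=4.
Step 36. [r1c6∈{7}] r1c6's peers cover all but 7, so r1c6=7.
Step 37. [r4c3∈{5}] r4c3's peers cover all but 5. So r4c3=5.
Step 38. [r7c7∈{2}] nothing but 2 survives at r7c7 ⇒ r7c7=2.
Step 39. [r2c6∈{3}] nothing but 3 survives at r2c6 ⇒ r2c6=3.
Step 40. [r6c4∈{5}] r6c4 is down to just 5. So r6c4=5.
Step 41. [r7c2∈{1}] r7c2 has the single candidate 1. So r7c2=1.
Step 42. [r6c9∈{7}] only 7 remains possible at r6c9. So r6c9=7.
Step 43. [r6c7∈{9}] r6c7's peers cover all but 9 ⇒ r6c7=9.

Answer: 6 8 4 9 2 7 3 1 5 / 2 7 1 8 5 3 6 4 9 / 9 5 3 4 6 1 7 8 2 / 8 6 5 3 7 9 1 2 4 / 7 3 9 2 1 4 8 5 6 / 1 4 2 5 8 6 9 3 7 / 3 1 7 6 4 5 2 9 8 / 5 9 8 7 3 2 4 6 1 / 4 2 6 1 9 8 5 7 3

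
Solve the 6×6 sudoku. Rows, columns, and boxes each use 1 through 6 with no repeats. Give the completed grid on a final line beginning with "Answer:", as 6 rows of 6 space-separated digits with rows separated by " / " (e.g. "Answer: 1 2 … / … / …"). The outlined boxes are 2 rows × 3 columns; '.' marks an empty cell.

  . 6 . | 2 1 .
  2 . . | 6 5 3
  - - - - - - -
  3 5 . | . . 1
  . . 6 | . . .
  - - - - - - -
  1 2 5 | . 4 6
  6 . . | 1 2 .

Step 1. [r4c1∈{4}] nothing but 4 survives at r4c1, so r4c1=4.
Step 2. [r2c3∈{1,4}] col 3 places 1 nowhere but r2c3 ⇒ r2c3=1.
Step 3. [r6c2∈{3,4}] 3 has one home in col 2: r6c2, so r6c2=3.
Step 4. [r4c4∈{3,5}] col 4 places 5 nowhere but r4c4. So r4c4=5.
Step 5. [r1c3∈{3,4}] row 1 places 3 nowhere but r1c3. So r1c3=3.
Step 6. [r1c6∈{4}] only 4 remains possible at r1c6, so r1c6=4.
Step 7. [r5c4∈{3}] nothing but 3 survives at r5c4, so r5c4=3.
Step 8. [r1c1∈{5}] r1c1's peers cover all but 5. So r1c1=5.
Step 9. [r6c6∈{5}] nothing but 5 survives at r6c6 ⇒ r6c6=5.
Step 10. [r3c3∈{2}] r3c3 is down to just 2, so r3c3=2.
Step 11. [r4c2∈{1}] r4c2 has the single candidate 1. So r4c2=1.
Step 12. [r4c5∈{3}] only 3 remains possible at r4c5 ⇒ r4c5=3.
Step 13. [r6c3∈{4}] r6c3 has the single candidate 4, so r6c3=4.
Step 14. [r4c6∈{2}] nothing but 2 survives at r4c6, so r4c6=2.
Step 15. [r3c5∈{6}] nothing but 6 survives at r3c5. So r3c5=6.
Step 16. [r2c2∈{4}] r2c2's peers cover all but 4. So r2c2=4.
Step 17. [r3c4∈{4}] only 4 remains possible at r3c4. So r3c4=4.

Answer: 5 6 3 2 1 4 / 2 4 1 6 5 3 / 3 5 2 4 6 1 / 4 1 6 5 3 2 / 1 2 5 3 4 6 / 6 3 4 1 2 5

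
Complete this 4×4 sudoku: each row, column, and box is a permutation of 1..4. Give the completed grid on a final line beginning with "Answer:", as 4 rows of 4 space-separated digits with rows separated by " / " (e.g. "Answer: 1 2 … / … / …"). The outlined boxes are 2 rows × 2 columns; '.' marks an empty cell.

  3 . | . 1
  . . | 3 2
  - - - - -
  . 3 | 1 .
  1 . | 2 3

Step 1. [r4c2∈{4}] only 4 remains possible at r4c2. So r4c2=4.
Step 2. [r3c4∈{4}] r3c4 is down to just 4 ⇒ r3c4=4.
Step 3. [r2c2∈{1}] only 1 remains possible at r2c2 ⇒ r2c2=1.
Step 4. [r1c2∈{2}] only 2 remains possible at r1c2, so r1c2=2.
Step 5. [r3c1∈{2}] only 2 remains possible at r3c1 ⇒ r3c1=2.
Step 6. [r2c1∈{4}] r2c1 is down to just 4. So r2c1=4.
Step 7. [r1c3∈{4}] only 4 remains possible at r1c3 ⇒ r1c3=4.

Answer: 3 2 4 1 / 4 1 3 2 / 2 3 1 4 / 1 4 2 3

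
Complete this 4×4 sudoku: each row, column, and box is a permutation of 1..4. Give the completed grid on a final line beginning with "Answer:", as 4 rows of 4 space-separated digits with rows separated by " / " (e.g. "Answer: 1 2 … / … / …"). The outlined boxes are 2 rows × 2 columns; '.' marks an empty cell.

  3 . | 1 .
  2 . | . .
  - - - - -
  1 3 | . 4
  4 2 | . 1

Step 1. [r2c3∈{3,4}] in col 3, 4 fits only at r2c3. So r2c3=4.
Step 2. [r2c2∈{1}] r2c2's peers cover all but 1 ⇒ r2c2=1.
Step 3. [r3c3∈{2}] r3c3 is down to just 2, so r3c3=2.
Step 4. [r4c3∈{3}] only 3 remains possible at r4c3, so r4c3=3.
Step 5. [r2c4∈{3}] r2c4 is down to just 3, so r2c4=3.
Step 6. [r1c4∈{2}] nothing but 2 survives at r1c4 ⇒ r1c4=2.
Step 7. [r1c2∈{4}] r1c2 is down to just 4, so r1c2=4.

Answer: 3 4 1 2 / 2 1 4 3 / 1 3 2 4 / 4 2 3 1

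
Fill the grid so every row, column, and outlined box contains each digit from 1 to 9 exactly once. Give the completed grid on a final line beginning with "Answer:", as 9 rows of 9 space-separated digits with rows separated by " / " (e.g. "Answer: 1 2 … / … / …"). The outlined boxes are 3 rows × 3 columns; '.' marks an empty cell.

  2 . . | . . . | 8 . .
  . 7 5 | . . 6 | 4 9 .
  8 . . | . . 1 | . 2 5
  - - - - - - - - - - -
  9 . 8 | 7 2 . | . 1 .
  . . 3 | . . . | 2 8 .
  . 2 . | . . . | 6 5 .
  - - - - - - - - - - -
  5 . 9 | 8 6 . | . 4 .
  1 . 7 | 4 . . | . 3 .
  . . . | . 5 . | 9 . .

Step 1. [r4c2∈{4,5,6}] r4c2 is the only open cell in row 4 admitting 6 ⇒ r4c2=6.
Step 2. [r2c1∈{3}] r2c1 is down to just 3, so r2c1=3.
Step 3. [r8c9∈{2,6,8}] 6 has one home in row 8: r8c9. So r8c9=6.
Step 4. [r8c5∈{9}] r8c5 is down to just 9 ⇒ r8c5=9.
Step 5. [r4c6∈{3,4,5}] across row 4, 5 lands solely at r4c6, so r4c6=5.
Step 6. [r9c3∈{2,4,6}] 2 has one home in col 3: r9c3, so r9c3=2.
Step 7. [r9c8∈{7}] r9c8 has the single candidate 7 ⇒ r9c8=7.
Step 8. [r9c6∈{3}] r9c6 has the single candidate 3. So r9c6=3.
Step 9. [r4c7∈{3}] nothing but 3 survives at r4c7 ⇒ r4c7=3.
Step 10. [r1c9∈{1,3,7}] r1c9 is the only open cell in col 9 admitting 3, so r1c9=3.
Step 11. [r6c6∈{4,8,9}] across col 6, 8 lands solely at r6c6. So r6c6=8.
Step 12. [r9c4∈{1}] r9c4's peers cover all but 1. So r9c4=1.
Step 13. [r3c3∈{4,6}] row 3 places 6 nowhere but r3c3 ⇒ r3c3=6.
Step 14. [r7c6∈{2,7}] r7c6 is the only open cell in row 7 admitting 7. So r7c6=7.
Step 15. [r1c5∈{4,7}] r1c5 is the only open cell in row 1 admitting 7. So r1c5=7.
Step 16. [r5c2∈{1,4,5}] across row 5, 5 lands solely at r5c2 ⇒ r5c2=5.
Step 17. [r1c2∈{1,4,9}] r1c2 is the only open cell in col 2 admitting 1. So r1c2=1.
Step 18. [r1c3∈{4}] r1c3 is down to just 4 ⇒ r1c3=4.
Step 19. [r5c6∈{4,9}] col 6 places 4 nowhere but r5c6. So r5c6=4.
Step 20. [r6c1∈{4,7}] across box 4, 4 lands solely at r6c1 ⇒ r6c1=4.
Step 21. [r6c9∈{7,9}] across row 6, 7 lands solely at r6c9 ⇒ r6c9=7.
Step 22. [r6c4∈{3,9}] across row 6, 9 lands solely at r6c4 ⇒ r6c4=9.
Step 23. [r6c5∈{1,3}] 3 has one home in row 6: r6c5 ⇒ r6c5=3.
Step 24. [r7c7∈{1}] only 1 remains possible at r7c7 ⇒ r7c7=1.
Step 25. [r9c2∈{4,8}] in row 9, 4 fits only at r9c2. So r9c2=4.
Step 26. [r3c4∈{3}] r3c4 is down to just 3, so r3c4=3.
Step 27. [r1c6∈{9}] r1c6 has the single candidate 9 ⇒ r1c6=9.
Step 28. [r2c4∈{2}] r2c4 is down to just 2, so r2c4=2.
Step 29. [r2c5∈{8}] r2c5's peers cover all but 8. So r2c5=8.
Step 30. [r7c2∈{3}] r7c2 is down to just 3 ⇒ r7c2=3.
Step 31. [r5c9∈{9}] nothing but 9 survives at r5c9. So r5c9=9.
Step 32. [r8c7∈{5}] r8c7's peers cover all but 5 ⇒ r8c7=5.
Step 33. [r5c5∈{1}] nothing but 1 survives at r5c5 ⇒ r5c5=1.
Step 34. [r4c9∈{4}] nothing but 4 survives at r4c9. So r4c9=4.
Step 35. [r5c4∈{6}] only 6 remains possible at r5c4, so r5c4=6.
Step 36. [r3c7∈{7}] nothing but 7 survives at r3c7 ⇒ r3c7=7.
Step 37. [r8c2∈{8}] r8c2's peers cover all but 8. So r8c2=8.
Step 38. [r7c9∈{2}] r7c9 is down to just 2 ⇒ r7c9=2.
Step 39. [r1c8∈{6}] r1c8's peers cover all but 6. So r1c8=6.
Step 40. [r9c1∈{6}] r9c1's peers cover all but 6. So r9c1=6.
Step 41. [r9c9∈{8}] r9c9 has the single candidate 8, so r9c9=8.
Step 42. [r3c2∈{9}] nothing but 9 survives at r3c2, so r3c2=9.
Step 43. [r3c5∈{4}] nothing but 4 survives at r3c5 ⇒ r3c5=4.
Step 44. [r8c6∈{2}] nothing but 2 survives at r8c6 ⇒ r8c6=2.
Step 45. [r1c4∈{5}] only 5 remains possible at r1c4, so r1c4=5.
Step 46. [r6c3∈{1}] r6c3 is down to just 1 ⇒ r6c3=1.
Step 47. [r5c1∈{7}] nothing but 7 survives at r5c1 ⇒ r5c1=7.
Step 48. [r2c9∈{1}] r2c9's peers cover all but 1, so r2c9=1.

Answer: 2 1 4 5 7 9 8 6 3 / 3 7 5 2 8 6 4 9 1 / 8 9 6 3 4 1 7 2 5 / 9 6 8 7 2 5 3 1 4 / 7 5 3 6 1 4 2 8 9 / 4 2 1 9 3 8 6 5 7 / 5 3 9 8 6 7 1 4 2 / 1 8 7 4 9 2 5 3 6 / 6 4 2 1 5 3 9 7 8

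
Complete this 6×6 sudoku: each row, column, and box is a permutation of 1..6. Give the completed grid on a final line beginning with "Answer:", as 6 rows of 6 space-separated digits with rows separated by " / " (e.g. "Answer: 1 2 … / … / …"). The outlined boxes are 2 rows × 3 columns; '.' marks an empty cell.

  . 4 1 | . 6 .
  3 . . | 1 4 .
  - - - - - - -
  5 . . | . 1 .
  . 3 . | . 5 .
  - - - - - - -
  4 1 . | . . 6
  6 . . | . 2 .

Step 1. [r5c3∈{2,3,5}] across row 5, 2 lands solely at r5c3. So r5c3=2.
Step 2. [r5c4∈{3,5}] row 5 places 5 nowhere but r5c4. So r5c4=5.
Step 3. [r1c1∈{2}] only 2 remains possible at r1c1, so r1c1=2.
Step 4. [r1c4∈{3}] r1c4 is down to just 3. So r1c4=3.
Step 5. [r6c4∈{4}] only 4 remains possible at r6c4 ⇒ r6c4=4.
Step 6. [r2c6∈{2,5}] in row 2, 2 fits only at r2c6 ⇒ r2c6=2.
Step 7. [r4c4∈{2,6}] r4c4 is the only open cell in row 4 admitting 2, so r4c4=2.
Step 8. [r4c3∈{4,6}] row 4 places 6 nowhere but r4c3, so r4c3=6.
Step 9. [r6c3∈{3,5}] in col 3, 3 fits only at r6c3 ⇒ r6c3=3.
Step 10. [r3c3∈{4}] r3c3 is down to just 4. So r3c3=4.
Step 11. [r2c2∈{5,6}] row 2 places 6 nowhere but r2c2, so r2c2=6.
Step 12. [r2c3∈{5}] r2c3 is down to just 5, so r2c3=5.
Step 13. [r3c4∈{6}] nothing but 6 survives at r3c4 ⇒ r3c4=6.
Step 14. [r3c6∈{3}] nothing but 3 survives at r3c6, so r3c6=3.
Step 15. [r4c1∈{1}] r4c1's peers cover all but 1. So r4c1=1.
Step 16. [r4c6∈{4}] r4c6 is down to just 4. So r4c6=4.
Step 17. [r6c6∈{1}] nothing but 1 survives at r6c6 ⇒ r6c6=1.
Step 18. [r3c2∈{2}] only 2 remains possible at r3c2, so r3c2=2.
Step 19. [r1c6∈{5}] r1c6 has the single candidate 5 ⇒ r1c6=5.
Step 20. [r5c5∈{3}] nothing but 3 survives at r5c5. So r5c5=3.
Step 21. [r6c2∈{5}] r6c2 is down to just 5 ⇒ r6c2=5.

Answer: 2 4 1 3 6 5 / 3 6 5 1 4 2 / 5 2 4 6 1 3 / 1 3 6 2 5 4 / 4 1 2 5 3 6 / 6 5 3 4 2 1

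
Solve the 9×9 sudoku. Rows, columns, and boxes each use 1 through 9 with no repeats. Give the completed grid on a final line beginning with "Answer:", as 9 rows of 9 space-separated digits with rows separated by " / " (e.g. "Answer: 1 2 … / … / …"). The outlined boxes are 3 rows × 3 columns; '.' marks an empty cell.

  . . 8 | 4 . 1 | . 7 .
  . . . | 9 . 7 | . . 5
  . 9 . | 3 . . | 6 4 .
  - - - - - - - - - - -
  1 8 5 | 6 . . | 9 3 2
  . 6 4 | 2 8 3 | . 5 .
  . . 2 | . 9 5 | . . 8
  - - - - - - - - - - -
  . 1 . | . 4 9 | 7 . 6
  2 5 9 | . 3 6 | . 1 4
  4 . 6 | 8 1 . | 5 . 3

Step 1. [r5c7∈{1}] r5c7 is down to just 1 ⇒ r5c7=1.
Step 2. [r7c8∈{2,8}] 2 has one home in row 7: r7c8, so r7c8=2.
Step 3. [r3c3∈{1,7}] col 3 places 7 nowhere but r3c3 ⇒ r3c3=7.
Step 4. [r7c3∈{3}] r7c3 has the single candidate 3 ⇒ r7c3=3.
Step 5. [r2c2∈{2,3,4}] across row 2, 4 lands solely at r2c2 ⇒ r2c2=4.
Step 6. [r1c2∈{2,3}] r1c2 is the only open cell in col 2 admitting 2, so r1c2=2.
Step 7. [r2c7∈{2,3,8}] 2 has one home in col 7: r2c7 ⇒ r2c7=2.
Step 8. [r2c1∈{3,6}] r2c1 is the only open cell in row 2 admitting 3. So r2c1=3.
Step 9. [r6c1∈{7}] nothing but 7 survives at r6c1 ⇒ r6c1=7.
Step 10. [r3c1∈{5}] r3c1 is down to just 5 ⇒ r3c1=5.
Step 11. [r3c5∈{2}] nothing but 2 survives at r3c5, so r3c5=2.
Step 12. [r1c1∈{6}] r1c1 is down to just 6, so r1c1=6.
Step 13. [r8c7∈{8}] r8c7's peers cover all but 8, so r8c7=8.
Step 14. [r2c3∈{1}] r2c3 has the single candidate 1 ⇒ r2c3=1.
Step 15. [r8c4∈{7}] nothing but 7 survives at r8c4. So r8c4=7.
Step 16. [r5c9∈{7}] only 7 remains possible at r5c9. So r5c9=7.
Step 17. [r9c6∈{2}] nothing but 2 survives at r9c6 ⇒ r9c6=2.
Step 18. [r2c5∈{6}] r2c5's peers cover all but 6, so r2c5=6.
Step 19. [r7c4∈{5}] nothing but 5 survives at r7c4. So r7c4=5.
Step 20. [r5c1∈{9}] r5c1 has the single candidate 9, so r5c1=9.
Step 21. [r1c9∈{9}] nothing but 9 survives at r1c9, so r1c9=9.
Step 22. [r1c5∈{5}] r1c5's peers cover all but 5 ⇒ r1c5=5.
Step 23. [r2c8∈{8}] r2c8 has the single candidate 8 ⇒ r2c8=8.
Step 24. [r4c5∈{7}] r4c5 has the single candidate 7 ⇒ r4c5=7.
Step 25. [r6c7∈{4}] r6c7 is down to just 4 ⇒ r6c7=4.
Step 26. [r6c8∈{6}] r6c8's peers cover all but 6, so r6c8=6.
Step 27. [r9c8∈{9}] r9c8 is down to just 9 ⇒ r9c8=9.
Step 28. [r3c6∈{8}] r3c6's peers cover all but 8. So r3c6=8.
Step 29. [r1c7∈{3}] r1c7 has the single candidate 3 ⇒ r1c7=3.
Step 30. [r6c4∈{1}] r6c4's peers cover all but 1 ⇒ r6c4=1.
Step 31. [r6c2∈{3}] r6c2 is down to just 3 ⇒ r6c2=3.
Step 32. [r4c6∈{4}] only 4 remains possible at r4c6 ⇒ r4c6=4.
Step 33. [r9c2∈{7}] r9c2's peers cover all but 7. So r9c2=7.
Step 34. [r3c9∈{1}] only 1 remains possible at r3c9, so r3c9=1.
Step 35. [r7c1∈{8}] r7c1's peers cover all but 8, so r7c1=8.

Answer: 6 2 8 4 5 1 3 7 9 / 3 4 1 9 6 7 2 8 5 / 5 9 7 3 2 8 6 4 1 / 1 8 5 6 7 4 9 3 2 / 9 6 4 2 8 3 1 5 7 / 7 3 2 1 9 5 4 6 8 / 8 1 3 5 4 9 7 2 6 / 2 5 9 7 3 6 8 1 4 / 4 7 6 8 1 2 5 9 3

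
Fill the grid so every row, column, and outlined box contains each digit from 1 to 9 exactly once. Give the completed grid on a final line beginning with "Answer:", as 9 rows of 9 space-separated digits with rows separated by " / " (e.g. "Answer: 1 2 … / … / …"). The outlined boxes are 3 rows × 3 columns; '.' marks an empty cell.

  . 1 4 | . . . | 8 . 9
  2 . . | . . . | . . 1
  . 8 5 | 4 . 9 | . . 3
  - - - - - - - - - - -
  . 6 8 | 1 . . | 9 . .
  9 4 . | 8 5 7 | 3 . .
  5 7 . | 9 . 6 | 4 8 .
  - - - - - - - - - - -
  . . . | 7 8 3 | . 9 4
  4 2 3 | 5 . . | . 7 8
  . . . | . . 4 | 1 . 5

Step 1. [r6c9∈{2}] only 2 remains possible at r6c9, so r6c9=2.
Step 2. [r2c7∈{5,6,7}] col 7 places 5 nowhere but r2c7. So r2c7=5.
Step 3. [r3c5∈{1,2,6,7}] 1 has one home in row 3: r3c5, so r3c5=1.
Step 4. [r8c7∈{6}] r8c7 is down to just 6. So r8c7=6.
Step 5. [r2c2∈{3,9}] col 2 places 3 nowhere but r2c2. So r2c2=3.
Step 6. [r2c4∈{6}] r2c4 has the single candidate 6. So r2c4=6.
Step 7. [r9c5∈{2,6,9}] across col 5, 6 lands solely at r9c5. So r9c5=6.
Step 8. [r1c4∈{2,3}] across col 4, 3 lands solely at r1c4. So r1c4=3.
Step 9. [r2c5∈{7}] nothing but 7 survives at r2c5, so r2c5=7.
Step 10. [r1c1∈{6,7}] row 1 places 7 nowhere but r1c1. So r1c1=7.
Step 11. [r1c5∈{2}] r1c5 has the single candidate 2. So r1c5=2.
Step 12. [r5c8∈{1,6}] across col 8, 1 lands solely at r5c8. So r5c8=1.
Step 13. [r7c1∈{1,6}] across col 1, 1 lands solely at r7c1, so r7c1=1.
Step 14. [r7c7∈{2}] r7c7's peers cover all but 2, so r7c7=2.
Step 15. [r9c3∈{7,9}] row 9 places 7 nowhere but r9c3. So r9c3=7.
Step 16. [r4c5∈{3,4}] across row 4, 4 lands solely at r4c5. So r4c5=4.
Step 17. [r3c8∈{2,6}] across row 3, 2 lands solely at r3c8, so r3c8=2.
Step 18. [r9c2∈{9}] r9c2 has the single candidate 9. So r9c2=9.
Step 19. [r9c4∈{2}] r9c4 has the single candidate 2. So r9c4=2.
Step 20. [r5c3∈{2}] r5c3's peers cover all but 2 ⇒ r5c3=2.
Step 21. [r8c5∈{9}] r8c5's peers cover all but 9, so r8c5=9.
Step 22. [r2c8∈{4}] r2c8 has the single candidate 4 ⇒ r2c8=4.
Step 23. [r5c9∈{6}] r5c9 has the single candidate 6 ⇒ r5c9=6.
Step 24. [r3c1∈{6}] r3c1 is down to just 6, so r3c1=6.
Step 25. [r2c3∈{9}] r2c3 has the single candidate 9 ⇒ r2c3=9.
Step 26. [r1c6∈{5}] nothing but 5 survives at r1c6, so r1c6=5.
Step 27. [r2c6∈{8}] nothing but 8 survives at r2c6 ⇒ r2c6=8.
Step 28. [r4c9∈{7}] r4c9 is down to just 7. So r4c9=7.
Step 29. [r9c8∈{3}] r9c8 has the single candidate 3 ⇒ r9c8=3.
Step 30. [r3c7∈{7}] r3c7 is down to just 7 ⇒ r3c7=7.
Step 31. [r6c5∈{3}] only 3 remains possible at r6c5, so r6c5=3.
Step 32. [r8c6∈{1}] only 1 remains possible at r8c6. So r8c6=1.
Step 33. [r7c3∈{6}] r7c3 is down to just 6, so r7c3=6.
Step 34. [r6c3∈{1}] r6c3's peers cover all but 1 ⇒ r6c3=1.
Step 35. [r7c2∈{5}] r7c2's peers cover all but 5 ⇒ r7c2=5.
Step 36. [r4c8∈{5}] only 5 remains possible at r4c8, so r4c8=5.
Step 37. [r4c1∈{3}] r4c1 has the single candidate 3. So r4c1=3.
Step 38. [r1c8∈{6}] r1c8 has the single candidate 6 ⇒ r1c8=6.
Step 39. [r9c1∈{8}] only 8 remains possible at r9c1. So r9c1=8.
Step 40. [r4c6∈{2}] nothing but 2 survives at r4c6 ⇒ r4c6=2.

Answer: 7 1 4 3 2 5 8 6 9 / 2 3 9 6 7 8 5 4 1 / 6 8 5 4 1 9 7 2 3 / 3 6 8 1 4 2 9 5 7 / 9 4 2 8 5 7 3 1 6 / 5 7 1 9 3 6 4 8 2 / 1 5 6 7 8 3 2 9 4 / 4 2 3 5 9 1 6 7 8 / 8 9 7 2 6 4 1 3 5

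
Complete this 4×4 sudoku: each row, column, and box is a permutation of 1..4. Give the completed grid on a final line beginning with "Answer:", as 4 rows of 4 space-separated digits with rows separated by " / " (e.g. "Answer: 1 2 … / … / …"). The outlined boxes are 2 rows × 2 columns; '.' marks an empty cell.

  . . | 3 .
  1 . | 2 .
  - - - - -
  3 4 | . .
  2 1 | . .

Step 1. [r1c4∈{1,4}] r1c4 is the only open cell in row 1 admitting 1, so r1c4=1.
Step 2. [r4c3∈{4}] r4c3 is down to just 4 ⇒ r4c3=4.
Step 3. [r3c3∈{1}] r3c3 is down to just 1 ⇒ r3c3=1.
Step 4. [r3c4∈{2}] r3c4 is down to just 2 ⇒ r3c4=2.
Step 5. [r1c2∈{2}] nothing but 2 survives at r1c2. So r1c2=2.
Step 6. [r1c1∈{4}] r1c1 is down to just 4 ⇒ r1c1=4.
Step 7. [r4c4∈{3}] r4c4's peers cover all but 3, so r4c4=3.
Step 8. [r2c2∈{3}] r2c2's peers cover all but 3 ⇒ r2c2=3.
Step 9. [r2c4∈{4}] nothing but 4 survives at r2c4 ⇒ r2c4=4.

Answer: 4 2 3 1 / 1 3 2 4 / 3 4 1 2 / 2 1 4 3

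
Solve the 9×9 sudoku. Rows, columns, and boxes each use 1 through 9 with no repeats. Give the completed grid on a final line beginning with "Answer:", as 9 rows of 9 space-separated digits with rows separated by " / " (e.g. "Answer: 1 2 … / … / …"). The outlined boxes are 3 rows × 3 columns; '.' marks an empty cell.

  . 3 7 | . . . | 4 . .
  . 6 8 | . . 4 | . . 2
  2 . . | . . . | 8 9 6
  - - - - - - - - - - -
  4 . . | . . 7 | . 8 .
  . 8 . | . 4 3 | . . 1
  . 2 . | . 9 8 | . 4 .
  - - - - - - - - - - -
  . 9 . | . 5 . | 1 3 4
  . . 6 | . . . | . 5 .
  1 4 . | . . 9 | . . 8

Step 1. [r2c7∈{3,5,7}] box 3 places 3 nowhere but r2c7, so r2c7=3.
Step 2. [r9c3∈{2,3,5}] r9c3 is the only open cell in row 9 admitting 5. So r9c3=5.
Step 3. [r8c2∈{7}] nothing but 7 survives at r8c2 ⇒ r8c2=7.
Step 4. [r7c4∈{2,6,7,8}] across row 7, 7 lands solely at r7c4. So r7c4=7.
Step 5. [r6c9∈{3,5,7}] r6c9 is the only open cell in col 9 admitting 7, so r6c9=7.
Step 6. [r8c1∈{3,8}] r8c1 is the only open cell in box 7 admitting 3 ⇒ r8c1=3.
Step 7. [r7c6∈{2,6}] 6 has one home in row 7: r7c6. So r7c6=6.
Step 8. [r1c9∈{5}] nothing but 5 survives at r1c9 ⇒ r1c9=5.
Step 9. [r1c8∈{1}] r1c8 has the single candidate 1, so r1c8=1.
Step 10. [r3c6∈{1,5}] 5 has one home in col 6: r3c6. So r3c6=5.
Step 11. [r4c2∈{1,5}] col 2 places 5 nowhere but r4c2 ⇒ r4c2=5.
Step 12. [r5c3∈{9}] r5c3's peers cover all but 9 ⇒ r5c3=9.
Step 13. [r1c6∈{2}] r1c6 is down to just 2, so r1c6=2.
Step 14. [r3c2∈{1}] r3c2 is down to just 1 ⇒ r3c2=1.
Step 15. [r9c7∈{2,6,7}] across col 7, 7 lands solely at r9c7. So r9c7=7.
Step 16. [r8c4∈{1,2,4,8}] 4 has one home in row 8: r8c4 ⇒ r8c4=4.
Step 17. [r8c5∈{1,2,8}] row 8 places 8 nowhere but r8c5. So r8c5=8.
Step 18. [r8c7∈{2,9}] 2 has one home in row 8: r8c7, so r8c7=2.
Step 19. [r6c1∈{6}] nothing but 6 survives at r6c1. So r6c1=6.
Step 20. [r1c4∈{6,8,9}] across row 1, 8 lands solely at r1c4. So r1c4=8.
Step 21. [r4c7∈{6,9}] col 7 places 9 nowhere but r4c7 ⇒ r4c7=9.
Step 22. [r5c7∈{5,6}] r5c7 is the only open cell in col 7 admitting 6, so r5c7=6.
Step 23. [r4c4∈{1,2,6}] across col 4, 6 lands solely at r4c4 ⇒ r4c4=6.
Step 24. [r4c5∈{1,2}] 2 has one home in row 4: r4c5. So r4c5=2.
Step 25. [r6c4∈{1,5}] box 5 places 1 nowhere but r6c4 ⇒ r6c4=1.
Step 26. [r9c5∈{3}] nothing but 3 survives at r9c5, so r9c5=3.
Step 27. [r2c4∈{9}] nothing but 9 survives at r2c4. So r2c4=9.
Step 28. [r4c3∈{1,3}] row 4 places 1 nowhere but r4c3, so r4c3=1.
Step 29. [r2c8∈{7}] nothing but 7 survives at r2c8, so r2c8=7.
Step 30. [r4c9∈{3}] r4c9 is down to just 3 ⇒ r4c9=3.
Step 31. [r3c4∈{3}] only 3 remains possible at r3c4, so r3c4=3.
Step 32. [r3c5∈{7}] nothing but 7 survives at r3c5, so r3c5=7.
Step 33. [r1c5∈{6}] nothing but 6 survives at r1c5, so r1c5=6.
Step 34. [r9c8∈{6}] r9c8's peers cover all but 6, so r9c8=6.
Step 35. [r7c1∈{8}] nothing but 8 survives at r7c1. So r7c1=8.
Step 36. [r3c3∈{4}] r3c3's peers cover all but 4. So r3c3=4.
Step 37. [r9c4∈{2}] r9c4 has the single candidate 2, so r9c4=2.
Step 38. [r5c4∈{5}] nothing but 5 survives at r5c4, so r5c4=5.
Step 39. [r8c6∈{1}] r8c6 is down to just 1, so r8c6=1.
Step 40. [r8c9∈{9}] only 9 remains possible at r8c9 ⇒ r8c9=9.
Step 41. [r1c1∈{9}] nothing but 9 survives at r1c1, so r1c1=9.
Step 42. [r2c5∈{1}] r2c5's peers cover all but 1. So r2c5=1.
Step 43. [r6c7∈{5}] r6c7 is down to just 5 ⇒ r6c7=5.
Step 44. [r2c1∈{5}] r2c1's peers cover all but 5 ⇒ r2c1=5.
Step 45. [r6c3∈{3}] only 3 remains possible at r6c3, so r6c3=3.
Step 46. [r5c8∈{2}] nothing but 2 survives at r5c8 ⇒ r5c8=2.
Step 47. [r5c1∈{7}] nothing but 7 survives at r5c1, so r5c1=7.
Step 48. [r7c3∈{2}] nothing but 2 survives at r7c3. So r7c3=2.

Answer: 9 3 7 8 6 2 4 1 5 / 5 6 8 9 1 4 3 7 2 / 2 1 4 3 7 5 8 9 6 / 4 5 1 6 2 7 9 8 3 / 7 8 9 5 4 3 6 2 1 / 6 2 3 1 9 8 5 4 7 / 8 9 2 7 5 6 1 3 4 / 3 7 6 4 8 1 2 5 9 / 1 4 5 2 3 9 7 6 8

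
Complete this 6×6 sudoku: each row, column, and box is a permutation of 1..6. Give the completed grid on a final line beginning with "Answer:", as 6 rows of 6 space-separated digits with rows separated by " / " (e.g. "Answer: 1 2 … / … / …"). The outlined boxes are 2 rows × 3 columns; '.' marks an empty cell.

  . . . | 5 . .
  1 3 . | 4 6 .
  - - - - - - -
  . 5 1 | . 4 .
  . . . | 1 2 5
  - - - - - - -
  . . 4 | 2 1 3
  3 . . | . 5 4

Step 1. [r5c2∈{6}] nothing but 6 survives at r5c2 ⇒ r5c2=6.
Step 2. [r6c3∈{2}] only 2 remains possible at r6c3, so r6c3=2.
Step 3. [r1c2∈{2,4}] 2 has one home in col 2: r1c2, so r1c2=2.
Step 4. [r3c6∈{6}] only 6 remains possible at r3c6. So r3c6=6.
Step 5. [r1c1∈{4,6}] in row 1, 4 fits only at r1c1, so r1c1=4.
Step 6. [r4c3∈{3,6}] row 4 places 3 nowhere but r4c3 ⇒ r4c3=3.
Step 7. [r1c3∈{6}] r1c3 is down to just 6. So r1c3=6.
Step 8. [r1c6∈{1}] r1c6 has the single candidate 1, so r1c6=1.
Step 9. [r2c6∈{2}] r2c6 has the single candidate 2, so r2c6=2.
Step 10. [r6c2∈{1}] only 1 remains possible at r6c2. So r6c2=1.
Step 11. [r2c3∈{5}] nothing but 5 survives at r2c3, so r2c3=5.
Step 12. [r6c4∈{6}] r6c4 has the single candidate 6, so r6c4=6.
Step 13. [r4c1∈{6}] r4c1 is down to just 6, so r4c1=6.
Step 14. [r4c2∈{4}] r4c2 is down to just 4, so r4c2=4.
Step 15. [r3c4∈{3}] r3c4 is down to just 3 ⇒ r3c4=3.
Step 16. [r5c1∈{5}] r5c1 is down to just 5 ⇒ r5c1=5.
Step 17. [r3c1∈{2}] r3c1 is down to just 2. So r3c1=2.
Step 18. [r1c5∈{3}] r1c5 has the single candidate 3. So r1c5=3.

Answer: 4 2 6 5 3 1 / 1 3 5 4 6 2 / 2 5 1 3 4 6 / 6 4 3 1 2 5 / 5 6 4 2 1 3 / 3 1 2 6 5 4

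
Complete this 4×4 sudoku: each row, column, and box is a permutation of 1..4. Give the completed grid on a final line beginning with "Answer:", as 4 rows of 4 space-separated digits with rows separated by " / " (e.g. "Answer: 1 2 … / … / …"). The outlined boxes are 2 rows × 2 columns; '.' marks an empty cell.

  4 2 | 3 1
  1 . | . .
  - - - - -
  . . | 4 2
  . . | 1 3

Step 1. [r3c2∈{1,3}] r3c2 is the only open cell in row 3 admitting 1, so r3c2=1.
Step 2. [r2c2∈{3}] only 3 remains possible at r2c2 ⇒ r2c2=3.
Step 3. [r3c1∈{3}] nothing but 3 survives at r3c1, so r3c1=3.
Step 4. [r4c1∈{2}] nothing but 2 survives at r4c1, so r4c1=2.
Step 5. [r2c3∈{2}] nothing but 2 survives at r2c3 ⇒ r2c3=2.
Step 6. [r2c4∈{4}] r2c4 has the single candidate 4, so r2c4=4.
Step 7. [r4c2∈{4}] r4c2 is down to just 4. So r4c2=4.

Answer: 4 2 3 1 / 1 3 2 4 / 3 1 4 2 / 2 4 1 3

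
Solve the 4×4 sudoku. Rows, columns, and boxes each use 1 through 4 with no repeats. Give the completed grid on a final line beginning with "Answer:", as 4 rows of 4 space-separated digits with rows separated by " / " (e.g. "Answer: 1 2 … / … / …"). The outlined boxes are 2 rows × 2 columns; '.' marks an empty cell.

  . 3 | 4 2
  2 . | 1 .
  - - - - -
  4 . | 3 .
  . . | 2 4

Step 1. [r4c2∈{1}] only 1 remains possible at r4c2. So r4c2=1.
Step 2. [r4c1∈{3}] nothing but 3 survives at r4c1, so r4c1=3.
Step 3. [r3c4∈{1}] nothing but 1 survives at r3c4. So r3c4=1.
Step 4. [r1c1∈{1}] r1c1 is down to just 1. So r1c1=1.
Step 5. [r2c4∈{3}] nothing but 3 survives at r2c4 ⇒ r2c4=3.
Step 6. [r3c2∈{2}] nothing but 2 survives at r3c2 ⇒ r3c2=2.
Step 7. [r2c2∈{4}] nothing but 4 survives at r2c2 ⇒ r2c2=4.

Answer: 1 3 4 2 / 2 4 1 3 / 4 2 3 1 / 3 1 2 4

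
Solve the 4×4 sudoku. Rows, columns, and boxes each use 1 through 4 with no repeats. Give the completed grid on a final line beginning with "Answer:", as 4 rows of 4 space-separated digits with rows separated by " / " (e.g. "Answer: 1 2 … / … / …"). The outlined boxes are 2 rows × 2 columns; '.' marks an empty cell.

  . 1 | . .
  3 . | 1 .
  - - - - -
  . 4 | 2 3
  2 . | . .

Step 1. [r2c4∈{2,4}] row 2 places 4 nowhere but r2c4 ⇒ r2c4=4.
Step 2. [r1c3∈{3}] r1c3's peers cover all but 3 ⇒ r1c3=3.
Step 3. [r2c2∈{2}] nothing but 2 survives at r2c2. So r2c2=2.
Step 4. [r4c2∈{3}] r4c2's peers cover all but 3 ⇒ r4c2=3.
Step 5. [r3c1∈{1}] r3c1 is down to just 1. So r3c1=1.
Step 6. [r1c4∈{2}] r1c4 has the single candidate 2 ⇒ r1c4=2.
Step 7. [r4c4∈{1}] r4c4 is down to just 1, so r4c4=1.
Step 8. [r1c1∈{4}] r1c1 is down to just 4 ⇒ r1c1=4.
Step 9. [r4c3∈{4}] r4c3's peers cover all but 4. So r4c3=4.

Answer: 4 1 3 2 / 3 2 1 4 / 1 4 2 3 / 2 3 4 1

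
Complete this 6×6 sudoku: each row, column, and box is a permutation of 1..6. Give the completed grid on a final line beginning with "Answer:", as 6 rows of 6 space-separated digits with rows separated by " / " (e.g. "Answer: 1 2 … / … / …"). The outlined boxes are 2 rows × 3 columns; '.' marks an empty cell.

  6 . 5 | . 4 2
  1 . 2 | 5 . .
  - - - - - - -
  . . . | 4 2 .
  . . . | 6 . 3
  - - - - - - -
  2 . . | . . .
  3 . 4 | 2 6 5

Step 1. [r4c3∈{1}] r4c3 is down to just 1, so r4c3=1.
Step 2. [r5c5∈{1,3}] r5c5 is the only open cell in col 5 admitting 1. So r5c5=1.
Step 3. [r1c2∈{3}] r1c2 is down to just 3 ⇒ r1c2=3.
Step 4. [r3c1∈{5}] r3c1 is down to just 5, so r3c1=5.
Step 5. [r5c3∈{6}] r5c3's peers cover all but 6. So r5c3=6.
Step 6. [r4c2∈{2,4}] 2 has one home in row 4: r4c2 ⇒ r4c2=2.
Step 7. [r2c6∈{6}] nothing but 6 survives at r2c6, so r2c6=6.
Step 8. [r4c1∈{4}] only 4 remains possible at r4c1 ⇒ r4c1=4.
Step 9. [r3c2∈{6}] r3c2 has the single candidate 6, so r3c2=6.
Step 10. [r4c5∈{5}] r4c5 is down to just 5, so r4c5=5.
Step 11. [r2c5∈{3}] r2c5's peers cover all but 3. So r2c5=3.
Step 12. [r6c2∈{1}] r6c2's peers cover all but 1, so r6c2=1.
Step 13. [r3c3∈{3}] r3c3 is down to just 3. So r3c3=3.
Step 14. [r3c6∈{1}] r3c6 is down to just 1. So r3c6=1.
Step 15. [r1c4∈{1}] r1c4 is down to just 1 ⇒ r1c4=1.
Step 16. [r5c2∈{5}] r5c2 is down to just 5. So r5c2=5.
Step 17. [r5c4∈{3}] nothing but 3 survives at r5c4. So r5c4=3.
Step 18. [r5c6∈{4}] r5c6's peers cover all but 4, so r5c6=4.
Step 19. [r2c2∈{4}] nothing but 4 survives at r2c2 ⇒ r2c2=4.

Answer: 6 3 5 1 4 2 / 1 4 2 5 3 6 / 5 6 3 4 2 1 / 4 2 1 6 5 3 / 2 5 6 3 1 4 / 3 1 4 2 6 5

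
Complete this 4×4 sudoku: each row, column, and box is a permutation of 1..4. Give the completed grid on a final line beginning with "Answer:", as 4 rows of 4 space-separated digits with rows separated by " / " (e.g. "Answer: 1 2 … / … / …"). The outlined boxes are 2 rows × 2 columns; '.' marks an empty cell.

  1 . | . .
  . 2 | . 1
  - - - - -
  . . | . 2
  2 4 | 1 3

Step 1. [r1c2∈{3}] r1c2 has the single candidate 3, so r1c2=3.
Step 2. [r3c3∈{4}] only 4 remains possible at r3c3 ⇒ r3c3=4.
Step 3. [r3c1∈{3}] r3c1 is down to just 3, so r3c1=3.
Step 4. [r3c2∈{1}] nothing but 1 survives at r3c2. So r3c2=1.
Step 5. [r1c4∈{4}] r1c4 is down to just 4. So r1c4=4.
Step 6. [r2c1∈{4}] only 4 remains possible at r2c1 ⇒ r2c1=4.
Step 7. [r1c3∈{2}] r1c3 has the single candidate 2. So r1c3=2.
Step 8. [r2c3∈{3}] only 3 remains possible at r2c3. So r2c3=3.

Answer: 1 3 2 4 / 4 2 3 1 / 3 1 4 2 / 2 4 1 3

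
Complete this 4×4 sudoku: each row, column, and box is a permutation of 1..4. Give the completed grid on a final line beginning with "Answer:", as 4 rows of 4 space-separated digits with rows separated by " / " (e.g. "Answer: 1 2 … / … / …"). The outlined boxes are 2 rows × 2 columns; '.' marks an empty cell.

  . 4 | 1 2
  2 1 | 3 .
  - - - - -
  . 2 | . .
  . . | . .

Step 1. [r3c3∈{4}] r3c3 has the single candidate 4. So r3c3=4.
Step 2. [r4c2∈{3}] only 3 remains possible at r4c2, so r4c2=3.
Step 3. [r4c4∈{1}] r4c4 is down to just 1 ⇒ r4c4=1.
Step 4. [r3c1∈{1}] nothing but 1 survives at r3c1, so r3c1=1.
Step 5. [r2c4∈{4}] nothing but 4 survives at r2c4 ⇒ r2c4=4.
Step 6. [r4c1∈{4}] r4c1 has the single candidate 4. So r4c1=4.
Step 7. [r4c3∈{2}] nothing but 2 survives at r4c3. So r4c3=2.
Step 8. [r3c4∈{3}] r3c4 has the single candidate 3. So r3c4=3.
Step 9. [r1c1∈{3}] r1c1 has the single candidate 3. So r1c1=3.

Answer: 3 4 1 2 / 2 1 3 4 / 1 2 4 3 / 4 3 2 1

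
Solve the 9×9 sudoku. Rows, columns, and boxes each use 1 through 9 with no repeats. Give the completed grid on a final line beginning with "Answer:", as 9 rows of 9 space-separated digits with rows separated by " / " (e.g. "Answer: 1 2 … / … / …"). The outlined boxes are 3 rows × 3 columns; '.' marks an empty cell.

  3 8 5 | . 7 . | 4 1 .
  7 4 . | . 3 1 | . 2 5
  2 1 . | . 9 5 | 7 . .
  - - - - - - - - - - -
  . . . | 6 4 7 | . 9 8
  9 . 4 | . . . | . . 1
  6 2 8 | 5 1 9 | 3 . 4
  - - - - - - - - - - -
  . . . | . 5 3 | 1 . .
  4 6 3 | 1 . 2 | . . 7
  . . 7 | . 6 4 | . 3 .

Step 1. [r8c7∈{5,8,9}] row 8 places 9 nowhere but r8c7, so r8c7=9.
Step 2. [r2c4∈{8}] r2c4 is down to just 8. So r2c4=8.
Step 3. [r9c7∈{2,5,8}] r9c7 is the only open cell in col 7 admitting 8 ⇒ r9c7=8.
Step 4. [r2c7∈{6}] r2c7's peers cover all but 6 ⇒ r2c7=6.
Step 5. [r5c8∈{5,6,7}] row 5 places 6 nowhere but r5c8. So r5c8=6.
Step 6. [r5c5∈{2,8}] across col 5, 2 lands solely at r5c5, so r5c5=2.
Step 7. [r7c2∈{9}] r7c2 has the single candidate 9, so r7c2=9.
Step 8. [r9c2∈{5}] nothing but 5 survives at r9c2 ⇒ r9c2=5.
Step 9. [r4c1∈{1,5}] in col 1, 5 fits only at r4c1, so r4c1=5.
Step 10. [r5c2∈{3,7}] r5c2 is the only open cell in row 5 admitting 7. So r5c2=7.
Step 11. [r9c9∈{2}] r9c9's peers cover all but 2 ⇒ r9c9=2.
Step 12. [r3c3∈{6}] r3c3 is down to just 6 ⇒ r3c3=6.
Step 13. [r8c5∈{8}] r8c5's peers cover all but 8 ⇒ r8c5=8.
Step 14. [r9c4∈{9}] r9c4 has the single candidate 9. So r9c4=9.
Step 15. [r4c3∈{1}] only 1 remains possible at r4c3. So r4c3=1.
Step 16. [r6c8∈{7}] r6c8's peers cover all but 7. So r6c8=7.
Step 17. [r9c1∈{1}] r9c1's peers cover all but 1 ⇒ r9c1=1.
Step 18. [r1c4∈{2}] r1c4's peers cover all but 2, so r1c4=2.
Step 19. [r1c6∈{6}] nothing but 6 survives at r1c6. So r1c6=6.
Step 20. [r3c9∈{3}] r3c9's peers cover all but 3 ⇒ r3c9=3.
Step 21. [r7c1∈{8}] r7c1's peers cover all but 8 ⇒ r7c1=8.
Step 22. [r2c3∈{9}] nothing but 9 survives at r2c3. So r2c3=9.
Step 23. [r1c9∈{9}] only 9 remains possible at r1c9, so r1c9=9.
Step 24. [r3c8∈{8}] nothing but 8 survives at r3c8. So r3c8=8.
Step 25. [r4c7∈{2}] only 2 remains possible at r4c7, so r4c7=2.
Step 26. [r4c2∈{3}] only 3 remains possible at r4c2 ⇒ r4c2=3.
Step 27. [r5c6∈{8}] only 8 remains possible at r5c6 ⇒ r5c6=8.
Step 28. [r7c8∈{4}] r7c8's peers cover all but 4 ⇒ r7c8=4.
Step 29. [r3c4∈{4}] r3c4 is down to just 4 ⇒ r3c4=4.
Step 30. [r7c9∈{6}] nothing but 6 survives at r7c9, so r7c9=6.
Step 31. [r5c4∈{3}] nothing but 3 survives at r5c4, so r5c4=3.
Step 32. [r5c7∈{5}] r5c7 is down to just 5. So r5c7=5.
Step 33. [r7c4∈{7}] only 7 remains possible at r7c4. So r7c4=7.
Step 34. [r7c3∈{2}] nothing but 2 survives at r7c3, so r7c3=2.
Step 35. [r8c8∈{5}] r8c8 is down to just 5, so r8c8=5.

Answer: 3 8 5 2 7 6 4 1 9 / 7 4 9 8 3 1 6 2 5 / 2 1 6 4 9 5 7 8 3 / 5 3 1 6 4 7 2 9 8 / 9 7 4 3 2 8 5 6 1 / 6 2 8 5 1 9 3 7 4 / 8 9 2 7 5 3 1 4 6 / 4 6 3 1 8 2 9 5 7 / 1 5 7 9 6 4 8 3 2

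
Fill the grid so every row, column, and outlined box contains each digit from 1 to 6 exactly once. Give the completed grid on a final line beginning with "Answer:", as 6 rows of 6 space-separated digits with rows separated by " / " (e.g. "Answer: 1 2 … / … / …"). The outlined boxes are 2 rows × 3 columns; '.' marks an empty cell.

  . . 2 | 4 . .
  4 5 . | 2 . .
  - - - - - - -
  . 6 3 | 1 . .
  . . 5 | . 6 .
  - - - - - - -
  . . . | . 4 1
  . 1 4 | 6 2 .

Step 1. [r1c2∈{3}] nothing but 3 survives at r1c2. So r1c2=3.
Step 2. [r3c1∈{2}] r3c1 has the single candidate 2. So r3c1=2.
Step 3. [r5c4∈{3,5}] r5c4 is the only open cell in col 4 admitting 5, so r5c4=5.
Step 4. [r2c3∈{1,6}] 1 has one home in col 3: r2c3 ⇒ r2c3=1.
Step 5. [r6c6∈{3}] nothing but 3 survives at r6c6 ⇒ r6c6=3.
Step 6. [r3c5∈{5}] r3c5's peers cover all but 5. So r3c5=5.
Step 7. [r1c1∈{6}] nothing but 6 survives at r1c1, so r1c1=6.
Step 8. [r4c2∈{4}] r4c2 has the single candidate 4 ⇒ r4c2=4.
Step 9. [r6c1∈{5}] nothing but 5 survives at r6c1 ⇒ r6c1=5.
Step 10. [r1c5∈{1}] r1c5 is down to just 1 ⇒ r1c5=1.
Step 11. [r2c5∈{3}] r2c5 is down to just 3. So r2c5=3.
Step 12. [r5c2∈{2}] nothing but 2 survives at r5c2, so r5c2=2.
Step 13. [r4c4∈{3}] only 3 remains possible at r4c4, so r4c4=3.
Step 14. [r4c1∈{1}] nothing but 1 survives at r4c1, so r4c1=1.
Step 15. [r1c6∈{5}] r1c6's peers cover all but 5. So r1c6=5.
Step 16. [r5c3∈{6}] r5c3 has the single candidate 6 ⇒ r5c3=6.
Step 17. [r5c1∈{3}] r5c1 has the single candidate 3, so r5c1=3.
Step 18. [r2c6∈{6}] r2c6 has the single candidate 6, so r2c6=6.
Step 19. [r4c6∈{2}] only 2 remains possible at r4c6, so r4c6=2.
Step 20. [r3c6∈{4}] only 4 remains possible at r3c6, so r3c6=4.

Answer: 6 3 2 4 1 5 / 4 5 1 2 3 6 / 2 6 3 1 5 4 / 1 4 5 3 6 2 / 3 2 6 5 4 1 / 5 1 4 6 2 3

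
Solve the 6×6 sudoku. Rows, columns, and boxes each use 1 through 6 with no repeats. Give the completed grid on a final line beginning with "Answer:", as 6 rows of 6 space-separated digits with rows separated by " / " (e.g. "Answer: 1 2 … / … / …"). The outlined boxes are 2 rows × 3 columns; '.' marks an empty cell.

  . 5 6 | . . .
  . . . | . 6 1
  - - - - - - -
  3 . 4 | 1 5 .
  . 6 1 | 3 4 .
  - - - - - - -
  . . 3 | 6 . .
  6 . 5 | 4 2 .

Step 1. [r2c3∈{2}] r2c3 is down to just 2 ⇒ r2c3=2.
Step 2. [r4c6∈{2}] r4c6 is down to just 2 ⇒ r4c6=2.
Step 3. [r5c1∈{1,2,4}] col 1 places 2 nowhere but r5c1, so r5c1=2.
Step 4. [r1c6∈{3,4}] col 6 places 4 nowhere but r1c6. So r1c6=4.
Step 5. [r5c2∈{1,4}] 4 has one home in row 5: r5c2 ⇒ r5c2=4.
Step 6. [r5c5∈{1}] nothing but 1 survives at r5c5, so r5c5=1.
Step 7. [r6c6∈{3}] nothing but 3 survives at r6c6, so r6c6=3.
Step 8. [r4c1∈{5}] r4c1 is down to just 5, so r4c1=5.
Step 9. [r5c6∈{5}] r5c6's peers cover all but 5, so r5c6=5.
Step 10. [r3c2∈{2}] only 2 remains possible at r3c2. So r3c2=2.
Step 11. [r3c6∈{6}] r3c6 has the single candidate 6 ⇒ r3c6=6.
Step 12. [r1c1∈{1}] r1c1 has the single candidate 1, so r1c1=1.
Step 13. [r2c2∈{3}] r2c2 is down to just 3 ⇒ r2c2=3.
Step 14. [r6c2∈{1}] nothing but 1 survives at r6c2 ⇒ r6c2=1.
Step 15. [r1c5∈{3}] nothing but 3 survives at r1c5 ⇒ r1c5=3.
Step 16. [r2c1∈{4}] r2c1 is down to just 4 ⇒ r2c1=4.
Step 17. [r1c4∈{2}] nothing but 2 survives at r1c4 ⇒ r1c4=2.
Step 18. [r2c4∈{5}] only 5 remains possible at r2c4 ⇒ r2c4=5.

Answer: 1 5 6 2 3 4 / 4 3 2 5 6 1 / 3 2 4 1 5 6 / 5 6 1 3 4 2 / 2 4 3 6 1 5 / 6 1 5 4 2 3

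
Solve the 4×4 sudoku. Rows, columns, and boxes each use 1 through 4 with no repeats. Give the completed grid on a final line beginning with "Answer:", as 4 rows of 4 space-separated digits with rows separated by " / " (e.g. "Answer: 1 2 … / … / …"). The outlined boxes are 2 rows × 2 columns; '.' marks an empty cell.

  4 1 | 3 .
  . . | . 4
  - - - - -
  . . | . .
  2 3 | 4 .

Step 1. [r3c1∈{1}] r3c1 has the single candidate 1 ⇒ r3c1=1.
Step 2. [r1c4∈{2}] r1c4 has the single candidate 2 ⇒ r1c4=2.
Step 3. [r2c3∈{1}] nothing but 1 survives at r2c3, so r2c3=1.
Step 4. [r3c2∈{4}] r3c2 has the single candidate 4, so r3c2=4.
Step 5. [r4c4∈{1}] r4c4 is down to just 1. So r4c4=1.
Step 6. [r3c3∈{2}] nothing but 2 survives at r3c3 ⇒ r3c3=2.
Step 7. [r2c2∈{2}] r2c2 has the single candidate 2 ⇒ r2c2=2.
Step 8. [r2c1∈{3}] nothing but 3 survives at r2c1 ⇒ r2c1=3.
Step 9. [r3c4∈{3}] r3c4 is down to just 3 ⇒ r3c4=3.

Answer: 4 1 3 2 / 3 2 1 4 / 1 4 2 3 / 2 3 4 1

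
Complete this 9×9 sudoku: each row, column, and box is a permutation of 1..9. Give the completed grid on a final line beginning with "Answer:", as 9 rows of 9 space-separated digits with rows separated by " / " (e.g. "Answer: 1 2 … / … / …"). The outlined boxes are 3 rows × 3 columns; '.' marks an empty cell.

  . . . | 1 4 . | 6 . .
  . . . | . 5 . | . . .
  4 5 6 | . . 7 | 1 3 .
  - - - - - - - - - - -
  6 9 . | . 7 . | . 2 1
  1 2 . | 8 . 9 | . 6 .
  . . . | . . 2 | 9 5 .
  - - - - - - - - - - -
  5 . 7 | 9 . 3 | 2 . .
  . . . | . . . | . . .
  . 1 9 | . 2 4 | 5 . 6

Step 1. [r1c6∈{8}] only 8 remains possible at r1c6 ⇒ r1c6=8.
Step 2. [r3c9∈{2,8,9}] 8 has one home in row 3: r3c9. So r3c9=8.
Step 3. [r7c9∈{4}] r7c9 is down to just 4. So r7c9=4.
Step 4. [r9c1∈{3,8}] row 9 places 3 nowhere but r9c1. So r9c1=3.
Step 5. [r5c5∈{3}] r5c5's peers cover all but 3, so r5c5=3.
Step 6. [r8c6∈{1,5,6}] col 6 places 1 nowhere but r8c6 ⇒ r8c6=1.
Step 7. [r5c9∈{7}] only 7 remains possible at r5c9. So r5c9=7.
Step 8. [r4c7∈{3,4,8}] r4c7 is the only open cell in box 6 admitting 8. So r4c7=8.
Step 9. [r4c3∈{3,4,5}] r4c3 is the only open cell in row 4 admitting 3 ⇒ r4c3=3.
Step 10. [r1c3∈{2}] r1c3's peers cover all but 2 ⇒ r1c3=2.
Step 11. [r2c4∈{2,3,6}] in col 4, 3 fits only at r2c4, so r2c4=3.
Step 12. [r2c8∈{4,7,9}] across col 8, 4 lands solely at r2c8, so r2c8=4.
Step 13. [r2c7∈{7}] nothing but 7 survives at r2c7 ⇒ r2c7=7.
Step 14. [r2c2∈{8}] nothing but 8 survives at r2c2. So r2c2=8.
Step 15. [r1c8∈{9}] r1c8 is down to just 9. So r1c8=9.
Step 16. [r8c4∈{5,6,7}] across row 8, 5 lands solely at r8c4, so r8c4=5.
Step 17. [r9c8∈{7,8}] in row 9, 8 fits only at r9c8. So r9c8=8.
Step 18. [r7c2∈{6}] r7c2 is down to just 6 ⇒ r7c2=6.
Step 19. [r6c4∈{4,6}] 6 has one home in col 4: r6c4. So r6c4=6.
Step 20. [r8c2∈{4}] nothing but 4 survives at r8c2. So r8c2=4.
Step 21. [r8c3∈{8}] only 8 remains possible at r8c3 ⇒ r8c3=8.
Step 22. [r1c1∈{7}] nothing but 7 survives at r1c1. So r1c1=7.
Step 23. [r6c9∈{3}] r6c9 is down to just 3 ⇒ r6c9=3.
Step 24. [r5c7∈{4}] r5c7 is down to just 4, so r5c7=4.
Step 25. [r2c3∈{1}] nothing but 1 survives at r2c3 ⇒ r2c3=1.
Step 26. [r1c2∈{3}] r1c2's peers cover all but 3, so r1c2=3.
Step 27. [r8c7∈{3}] r8c7 is down to just 3 ⇒ r8c7=3.
Step 28. [r4c6∈{5}] r4c6 has the single candidate 5, so r4c6=5.
Step 29. [r6c2∈{7}] nothing but 7 survives at r6c2, so r6c2=7.
Step 30. [r3c4∈{2}] r3c4 has the single candidate 2 ⇒ r3c4=2.
Step 31. [r8c9∈{9}] r8c9 is down to just 9. So r8c9=9.
Step 32. [r8c5∈{6}] r8c5's peers cover all but 6, so r8c5=6.
Step 33. [r4c4∈{4}] only 4 remains possible at r4c4. So r4c4=4.
Step 34. [r2c9∈{2}] r2c9 has the single candidate 2, so r2c9=2.
Step 35. [r6c1∈{8}] only 8 remains possible at r6c1. So r6c1=8.
Step 36. [r1c9∈{5}] nothing but 5 survives at r1c9. So r1c9=5.
Step 37. [r7c8∈{1}] nothing but 1 survives at r7c8 ⇒ r7c8=1.
Step 38. [r6c5∈{1}] r6c5 is down to just 1, so r6c5=1.
Step 39. [r7c5∈{8}] nothing but 8 survives at r7c5, so r7c5=8.
Step 40. [r8c1∈{2}] r8c1's peers cover all but 2 ⇒ r8c1=2.
Step 41. [r3c5∈{9}] only 9 remains possible at r3c5. So r3c5=9.
Step 42. [r2c1∈{9}] nothing but 9 survives at r2c1 ⇒ r2c1=9.
Step 43. [r8c8∈{7}] r8c8 has the single candidate 7, so r8c8=7.
Step 44. [r9c4∈{7}] r9c4 has the single candidate 7 ⇒ r9c4=7.
Step 45. [r6c3∈{4}] only 4 remains possible at r6c3 ⇒ r6c3=4.
Step 46. [r5c3∈{5}] r5c3 is down to just 5, so r5c3=5.
Step 47. [r2c6∈{6}] r2c6's peers cover all but 6 ⇒ r2c6=6.

Answer: 7 3 2 1 4 8 6 9 5 / 9 8 1 3 5 6 7 4 2 / 4 5 6 2 9 7 1 3 8 / 6 9 3 4 7 5 8 2 1 / 1 2 5 8 3 9 4 6 7 / 8 7 4 6 1 2 9 5 3 / 5 6 7 9 8 3 2 1 4 / 2 4 8 5 6 1 3 7 9 / 3 1 9 7 2 4 5 8 6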